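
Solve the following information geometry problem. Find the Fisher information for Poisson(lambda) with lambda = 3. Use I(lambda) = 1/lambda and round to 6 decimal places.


Fisher information for Poisson: I(lambda) = 1/lambda.
lambda = 3.
I(lambda) = 1/3 = 0.333333

0.333333


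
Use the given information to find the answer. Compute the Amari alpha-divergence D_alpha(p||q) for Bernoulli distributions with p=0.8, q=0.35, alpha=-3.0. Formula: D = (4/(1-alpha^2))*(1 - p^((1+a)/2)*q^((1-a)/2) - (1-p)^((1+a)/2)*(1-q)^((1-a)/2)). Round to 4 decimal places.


Amari alpha-divergence:
D = (4/(1-alpha^2))*(1 - p^((1+a)/2)*q^((1-a)/2) - (1-p)^((1+a)/2)*(1-q)^((1-a)/2)).
alpha = -3.0, p = 0.8, q = 0.35.
e1 = (1+alpha)/2 = -1.0, e2 = (1-alpha)/2 = 2.0.
t1 = p^e1 * q^e2 = 0.8^-1.0 * 0.35^2.0 = 0.153125.
t2 = (1-p)^e1 * (1-q)^e2 = 0.2^-1.0 * 0.65^2.0 = 2.1125.
4/(1-alpha^2) = -0.5.
D = -0.5*(1 - 0.153125 - 2.1125) = 0.6328

0.6328


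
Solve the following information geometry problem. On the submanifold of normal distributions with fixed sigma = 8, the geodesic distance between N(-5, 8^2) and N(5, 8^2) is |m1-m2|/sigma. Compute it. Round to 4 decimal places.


On the fixed-variance normal subfamily, geodesic distance = |m1-m2|/sigma.
|-5 - 5| = 10.
sigma = 8.
d = 10/8 = 1.2500

1.2500


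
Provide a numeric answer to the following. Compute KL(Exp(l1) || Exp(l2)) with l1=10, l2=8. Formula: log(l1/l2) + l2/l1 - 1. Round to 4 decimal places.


KL divergence for exponential family:
KL = log(l1/l2) + l2/l1 - 1.
log(10/8) = 0.223144.
8/10 = 0.8.
KL = 0.223144 + 0.8 - 1 = 0.0231

0.0231


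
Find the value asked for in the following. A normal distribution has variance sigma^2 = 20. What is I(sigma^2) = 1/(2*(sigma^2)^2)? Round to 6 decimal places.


Fisher information for variance: I(sigma^2) = 1/(2*sigma^4).
sigma^2 = 20, so sigma^4 = 400.
I = 1/(2*400) = 1/800 = 0.001250

0.001250


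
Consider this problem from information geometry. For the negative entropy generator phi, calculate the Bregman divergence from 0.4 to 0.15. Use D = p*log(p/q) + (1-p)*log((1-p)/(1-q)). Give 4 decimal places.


Bregman divergence with negative entropy generator:
D = p*log(p/q) + (1-p)*log((1-p)/(1-q)).
p = 0.4, q = 0.15.
p*log(p/q) = 0.4*log(0.4/0.15) = 0.392332.
(1-p)*log((1-p)/(1-q)) = 0.6*log(0.6/0.85) = -0.208984.
D = 0.392332 + -0.208984 = 0.1833

0.1833


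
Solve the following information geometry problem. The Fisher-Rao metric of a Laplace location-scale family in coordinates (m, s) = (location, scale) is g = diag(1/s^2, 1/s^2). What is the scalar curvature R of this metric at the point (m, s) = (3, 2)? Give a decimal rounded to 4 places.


The metric has the form g = (A dm^2 + B ds^2)/s^2 with A = 1, B = 1.
Substitute u = sqrt(A/B)*m: g = B*(du^2 + ds^2)/s^2, i.e. B times the
Poincare upper half-plane metric, which has constant Gaussian curvature -1.
Scaling a 2D metric by a constant c divides the Gaussian curvature by c,
so K = -1/B = -1/(1) = -1.0000 everywhere (the point (m, s) = (3, 2) is irrelevant:
the curvature is constant).
Scalar curvature in dimension 2: R = 2K = -2/(1) = -2.0000.

-2.0000


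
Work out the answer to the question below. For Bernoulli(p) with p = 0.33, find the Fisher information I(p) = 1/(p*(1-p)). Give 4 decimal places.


For Bernoulli(p), Fisher information is I(p) = 1/(p*(1-p)).
p = 0.33, 1-p = 0.67.
p*(1-p) = 0.2211.
I(p) = 1/0.2211 = 4.5228

4.5228


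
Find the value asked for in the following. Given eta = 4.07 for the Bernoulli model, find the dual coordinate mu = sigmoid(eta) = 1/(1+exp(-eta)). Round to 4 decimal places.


Dual coordinate (expectation parameter) for Bernoulli:
mu = 1/(1+exp(-eta)).
eta = 4.07.
exp(-eta) = exp(-4.07) = 0.017077.
mu = 1/(1+0.017077) = 0.9832

0.9832


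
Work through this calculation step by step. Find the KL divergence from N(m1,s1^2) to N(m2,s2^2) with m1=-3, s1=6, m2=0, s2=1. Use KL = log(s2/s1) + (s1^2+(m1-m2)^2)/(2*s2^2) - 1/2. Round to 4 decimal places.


KL divergence between normal distributions:
KL = log(s2/s1) + (s1^2 + (m1-m2)^2)/(2*s2^2) - 1/2.
log(1/6) = -1.791759.
(6^2 + (-3-0)^2)/(2*1^2) = (36 + 9)/2 = 22.5.
KL = -1.791759 + 22.5 - 0.5 = 20.2082

20.2082


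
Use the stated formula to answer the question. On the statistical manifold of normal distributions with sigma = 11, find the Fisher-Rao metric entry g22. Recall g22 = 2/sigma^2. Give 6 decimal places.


For the 2-parameter normal family, the Fisher metric has:
  g11 = 1/sigma^2, g22 = 2/sigma^2.
sigma = 11, sigma^2 = 121.
g22 = 0.016529

0.016529


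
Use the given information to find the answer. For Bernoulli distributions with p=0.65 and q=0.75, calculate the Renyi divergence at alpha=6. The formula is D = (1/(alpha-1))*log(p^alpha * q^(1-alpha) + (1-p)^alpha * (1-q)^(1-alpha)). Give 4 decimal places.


Renyi divergence of order alpha between Bernoulli distributions:
D = (1/(alpha-1))*log(p^alpha * q^(1-alpha) + (1-p)^alpha * (1-q)^(1-alpha)).
alpha = 6, p = 0.65, q = 0.75.
p^alpha * q^(1-alpha) = 0.65^6 * 0.75^-5 = 0.317815.
(1-p)^alpha * (1-q)^(1-alpha) = 0.35^6 * 0.25^-5 = 1.882384.
sum = 0.317815 + 1.882384 = 2.200199.
D = (1/5)*log(2.200199) = 0.1577

0.1577


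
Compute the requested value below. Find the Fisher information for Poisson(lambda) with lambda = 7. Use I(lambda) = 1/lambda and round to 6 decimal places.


Fisher information for Poisson: I(lambda) = 1/lambda.
lambda = 7.
I(lambda) = 1/7 = 0.142857

0.142857


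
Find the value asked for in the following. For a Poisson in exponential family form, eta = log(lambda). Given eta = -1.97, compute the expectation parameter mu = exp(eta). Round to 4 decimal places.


Expectation parameter for Poisson exponential family:
mu = exp(eta).
eta = -1.97.
mu = exp(-1.97) = 0.1395

0.1395


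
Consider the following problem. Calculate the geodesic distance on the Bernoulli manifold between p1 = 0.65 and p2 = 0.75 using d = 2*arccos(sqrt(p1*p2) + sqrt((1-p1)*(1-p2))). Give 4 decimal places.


Geodesic distance on Bernoulli manifold:
d(p1,p2) = 2*arccos(sqrt(p1*p2) + sqrt((1-p1)*(1-p2))).
sqrt(p1*p2) = sqrt(0.65*0.75) = 0.698212.
sqrt((1-p1)*(1-p2)) = sqrt(0.35*0.25) = 0.295804.
arg = 0.698212 + 0.295804 = 0.994016.
d = 2*arccos(0.994016) = 0.2189

0.2189


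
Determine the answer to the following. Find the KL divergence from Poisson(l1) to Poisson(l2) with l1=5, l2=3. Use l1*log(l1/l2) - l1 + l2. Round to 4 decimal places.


KL divergence for Poisson:
KL = l1*log(l1/l2) - l1 + l2.
l1 = 5, l2 = 3.
log(5/3) = 0.510826.
l1*log(l1/l2) = 5 * 0.510826 = 2.554128.
KL = 2.554128 - 5 + 3 = 0.5541

0.5541


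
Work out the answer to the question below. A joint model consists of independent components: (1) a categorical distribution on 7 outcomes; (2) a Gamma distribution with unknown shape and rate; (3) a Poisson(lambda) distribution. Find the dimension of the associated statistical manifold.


The dimension of a statistical manifold equals the number of free
(independent) real parameters of the model. For a product of independent
blocks the parameter counts add.
- categorical on 7 outcomes (probabilities sum to 1): 7-1 = 6.
- Gamma (shape, rate): 2.
- Poisson (lambda): 1.
Total = 6 + 2 + 1 = 9.
Dimension = 9

9


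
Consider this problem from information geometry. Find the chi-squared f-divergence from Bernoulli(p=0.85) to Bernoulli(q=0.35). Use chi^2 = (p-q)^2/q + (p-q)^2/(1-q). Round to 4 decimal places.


Chi-squared divergence between Bernoulli distributions:
chi^2 = (p-q)^2/q + (p-q)^2/(1-q).
p = 0.85, q = 0.35, p-q = 0.5.
(p-q)^2 = 0.25.
term1 = 0.25/0.35 = 0.714286.
term2 = 0.25/0.65 = 0.384615.
chi^2 = 0.714286 + 0.384615 = 1.0989

1.0989


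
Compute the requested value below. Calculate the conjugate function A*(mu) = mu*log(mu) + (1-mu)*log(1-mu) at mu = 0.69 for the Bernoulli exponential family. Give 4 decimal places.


Legendre transform for Bernoulli:
A*(mu) = mu*log(mu) + (1-mu)*log(1-mu).
mu = 0.69, 1-mu = 0.31.
mu*log(mu) = 0.69*log(0.69) = -0.256034.
(1-mu)*log(1-mu) = 0.31*log(0.31) = -0.363067.
A* = -0.256034 + -0.363067 = -0.6191

-0.6191


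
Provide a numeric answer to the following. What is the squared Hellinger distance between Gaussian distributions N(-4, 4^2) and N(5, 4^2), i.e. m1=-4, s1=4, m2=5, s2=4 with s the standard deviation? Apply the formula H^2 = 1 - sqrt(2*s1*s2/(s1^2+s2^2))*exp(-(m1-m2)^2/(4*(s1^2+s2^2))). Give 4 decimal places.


Squared Hellinger distance for Gaussians:
H^2 = 1 - sqrt(2*s1*s2/(s1^2+s2^2)) * exp(-(m1-m2)^2/(4*(s1^2+s2^2))).
s1^2 = 16, s2^2 = 16, s1^2+s2^2 = 32.
sqrt(2*4*4/(32)) = 1.0.
(m1-m2)^2 = (-9)^2 = 81.
exp(-81/(4*32)) = exp(-0.632812) = 0.531096.
H^2 = 1 - 1.0*0.531096 = 0.4689

0.4689


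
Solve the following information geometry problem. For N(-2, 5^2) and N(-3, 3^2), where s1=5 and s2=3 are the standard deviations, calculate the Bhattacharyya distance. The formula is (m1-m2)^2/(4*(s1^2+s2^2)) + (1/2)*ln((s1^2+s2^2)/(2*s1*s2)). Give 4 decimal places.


Bhattacharyya distance between two Gaussians:
DB = (m1-m2)^2/(4*(s1^2+s2^2)) + (1/2)*ln((s1^2+s2^2)/(2*s1*s2)).
(m1-m2)^2 = (1)^2 = 1.
s1^2+s2^2 = 25 + 9 = 34.
term1 = 1/136 = 0.007353.
term2 = 0.5*ln(34/30.0) = 0.062582.
DB = 0.007353 + 0.062582 = 0.0699

0.0699


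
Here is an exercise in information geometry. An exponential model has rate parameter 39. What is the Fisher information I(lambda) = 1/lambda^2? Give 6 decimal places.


Fisher information for exponential: I(lambda) = 1/lambda^2.
lambda = 39, lambda^2 = 1521.
I = 1/1521 = 0.000657

0.000657


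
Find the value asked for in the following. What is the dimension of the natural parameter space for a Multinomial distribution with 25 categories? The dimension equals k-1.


Exponential family dimension calculation:
For Multinomial with k=25 categories, dim = k-1 = 24.

24


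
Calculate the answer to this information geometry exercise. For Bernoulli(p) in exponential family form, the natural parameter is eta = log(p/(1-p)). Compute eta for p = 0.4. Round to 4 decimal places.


Natural parameter for Bernoulli: eta = log(p/(1-p)).
p = 0.4, 1-p = 0.6.
p/(1-p) = 0.666667.
eta = log(0.666667) = -0.4055

-0.4055


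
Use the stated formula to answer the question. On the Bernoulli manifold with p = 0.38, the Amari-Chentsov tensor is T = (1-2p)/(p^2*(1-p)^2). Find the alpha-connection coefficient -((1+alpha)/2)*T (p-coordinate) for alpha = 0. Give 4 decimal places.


Skewness (Amari-Chentsov) tensor: T = (1-2p)/(p^2*(1-p)^2).
p = 0.38, 1-2p = 0.24, p^2 = 0.1444, (1-p)^2 = 0.3844.
T = 0.24/(0.1444 * 0.3844) = 4.323751.
In the p-coordinate, Gamma^(alpha) = Gamma^(0) - (alpha/2)*T with Gamma^(0) = (1/2)*g'(p) = -T/2,
so Gamma^(alpha) = -((1+alpha)/2)*T.
alpha = 0, -(1+alpha)/2 = -0.5.
Gamma = -0.5 * 4.323751 = -2.1619

-2.1619


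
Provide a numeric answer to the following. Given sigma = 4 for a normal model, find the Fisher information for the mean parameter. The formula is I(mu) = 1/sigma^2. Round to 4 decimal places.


The Fisher information for the mean of a normal distribution is I(mu) = 1/sigma^2.
sigma = 4, so sigma^2 = 16.
I(mu) = 1/16 = 0.0625

0.0625


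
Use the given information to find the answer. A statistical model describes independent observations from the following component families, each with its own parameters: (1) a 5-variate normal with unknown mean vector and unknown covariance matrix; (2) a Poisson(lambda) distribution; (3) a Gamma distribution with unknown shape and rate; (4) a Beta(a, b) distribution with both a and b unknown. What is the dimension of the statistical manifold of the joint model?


The dimension of a statistical manifold equals the number of free
(independent) real parameters of the model. For a product of independent
blocks the parameter counts add.
- 5-variate normal: 5 (mean) + 5*6/2 = 15 (symmetric covariance) = 20.
- Poisson (lambda): 1.
- Gamma (shape, rate): 2.
- Beta (a, b): 2.
Total = 20 + 1 + 2 + 2 = 25.
Dimension = 25

25


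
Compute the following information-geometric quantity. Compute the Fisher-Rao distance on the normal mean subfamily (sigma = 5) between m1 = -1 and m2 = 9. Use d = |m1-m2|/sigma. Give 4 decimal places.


On the fixed-variance normal subfamily, geodesic distance = |m1-m2|/sigma.
|-1 - 9| = 10.
sigma = 5.
d = 10/5 = 2.0000

2.0000


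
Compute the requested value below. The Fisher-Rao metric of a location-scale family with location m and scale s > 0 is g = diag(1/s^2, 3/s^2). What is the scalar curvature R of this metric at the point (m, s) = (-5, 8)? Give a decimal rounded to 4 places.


The metric has the form g = (A dm^2 + B ds^2)/s^2 with A = 1, B = 3.
Substitute u = sqrt(A/B)*m: g = B*(du^2 + ds^2)/s^2, i.e. B times the
Poincare upper half-plane metric, which has constant Gaussian curvature -1.
Scaling a 2D metric by a constant c divides the Gaussian curvature by c,
so K = -1/B = -1/(3) = -0.3333 everywhere (the point (m, s) = (-5, 8) is irrelevant:
the curvature is constant).
Scalar curvature in dimension 2: R = 2K = -2/(3) = -0.6667.

-0.6667


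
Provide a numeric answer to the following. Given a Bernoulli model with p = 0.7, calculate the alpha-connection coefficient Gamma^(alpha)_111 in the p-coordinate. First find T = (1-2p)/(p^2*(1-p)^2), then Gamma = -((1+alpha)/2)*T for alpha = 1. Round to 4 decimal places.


Skewness (Amari-Chentsov) tensor: T = (1-2p)/(p^2*(1-p)^2).
p = 0.7, 1-2p = -0.4, p^2 = 0.49, (1-p)^2 = 0.09.
T = -0.4/(0.49 * 0.09) = -9.070295.
In the p-coordinate, Gamma^(alpha) = Gamma^(0) - (alpha/2)*T with Gamma^(0) = (1/2)*g'(p) = -T/2,
so Gamma^(alpha) = -((1+alpha)/2)*T.
alpha = 1, -(1+alpha)/2 = -1.0.
Gamma = -1.0 * -9.070295 = 9.0703

9.0703


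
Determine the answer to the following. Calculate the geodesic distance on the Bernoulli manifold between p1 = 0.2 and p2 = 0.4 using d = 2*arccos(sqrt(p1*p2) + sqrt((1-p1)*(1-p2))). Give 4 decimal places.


Geodesic distance on Bernoulli manifold:
d(p1,p2) = 2*arccos(sqrt(p1*p2) + sqrt((1-p1)*(1-p2))).
sqrt(p1*p2) = sqrt(0.2*0.4) = 0.282843.
sqrt((1-p1)*(1-p2)) = sqrt(0.8*0.6) = 0.69282.
arg = 0.282843 + 0.69282 = 0.975663.
d = 2*arccos(0.975663) = 0.4421

0.4421


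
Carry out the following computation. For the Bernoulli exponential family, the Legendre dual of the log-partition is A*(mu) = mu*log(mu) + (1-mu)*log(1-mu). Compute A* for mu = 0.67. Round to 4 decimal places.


Legendre transform for Bernoulli:
A*(mu) = mu*log(mu) + (1-mu)*log(1-mu).
mu = 0.67, 1-mu = 0.33.
mu*log(mu) = 0.67*log(0.67) = -0.26832.
(1-mu)*log(1-mu) = 0.33*log(0.33) = -0.365859.
A* = -0.26832 + -0.365859 = -0.6342

-0.6342


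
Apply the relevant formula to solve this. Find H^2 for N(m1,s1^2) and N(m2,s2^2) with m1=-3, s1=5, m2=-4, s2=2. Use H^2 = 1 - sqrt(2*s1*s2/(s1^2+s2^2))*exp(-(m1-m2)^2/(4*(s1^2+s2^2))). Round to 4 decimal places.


Squared Hellinger distance for Gaussians:
H^2 = 1 - sqrt(2*s1*s2/(s1^2+s2^2)) * exp(-(m1-m2)^2/(4*(s1^2+s2^2))).
s1^2 = 25, s2^2 = 4, s1^2+s2^2 = 29.
sqrt(2*5*2/(29)) = 0.830455.
(m1-m2)^2 = (1)^2 = 1.
exp(-1/(4*29)) = exp(-0.008621) = 0.991416.
H^2 = 1 - 0.830455*0.991416 = 0.1767

0.1767


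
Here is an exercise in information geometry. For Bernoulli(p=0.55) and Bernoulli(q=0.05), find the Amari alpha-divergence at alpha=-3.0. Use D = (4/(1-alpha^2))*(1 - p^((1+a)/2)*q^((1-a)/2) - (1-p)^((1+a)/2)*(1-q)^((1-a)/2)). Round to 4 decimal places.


Amari alpha-divergence:
D = (4/(1-alpha^2))*(1 - p^((1+a)/2)*q^((1-a)/2) - (1-p)^((1+a)/2)*(1-q)^((1-a)/2)).
alpha = -3.0, p = 0.55, q = 0.05.
e1 = (1+alpha)/2 = -1.0, e2 = (1-alpha)/2 = 2.0.
t1 = p^e1 * q^e2 = 0.55^-1.0 * 0.05^2.0 = 0.004545.
t2 = (1-p)^e1 * (1-q)^e2 = 0.45^-1.0 * 0.95^2.0 = 2.005556.
4/(1-alpha^2) = -0.5.
D = -0.5*(1 - 0.004545 - 2.005556) = 0.5051

0.5051


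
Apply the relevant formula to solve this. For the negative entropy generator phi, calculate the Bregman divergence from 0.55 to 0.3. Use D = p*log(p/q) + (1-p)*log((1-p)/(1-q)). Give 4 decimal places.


Bregman divergence with negative entropy generator:
D = p*log(p/q) + (1-p)*log((1-p)/(1-q)).
p = 0.55, q = 0.3.
p*log(p/q) = 0.55*log(0.55/0.3) = 0.333375.
(1-p)*log((1-p)/(1-q)) = 0.45*log(0.45/0.7) = -0.198825.
D = 0.333375 + -0.198825 = 0.1345

0.1345


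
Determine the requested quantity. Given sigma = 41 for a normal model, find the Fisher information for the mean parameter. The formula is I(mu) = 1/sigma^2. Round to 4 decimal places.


The Fisher information for the mean of a normal distribution is I(mu) = 1/sigma^2.
sigma = 41, so sigma^2 = 1681.
I(mu) = 1/1681 = 0.0006

0.0006


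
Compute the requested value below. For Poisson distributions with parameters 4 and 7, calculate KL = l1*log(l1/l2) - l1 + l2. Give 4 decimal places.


KL divergence for Poisson:
KL = l1*log(l1/l2) - l1 + l2.
l1 = 4, l2 = 7.
log(4/7) = -0.559616.
l1*log(l1/l2) = 4 * -0.559616 = -2.238463.
KL = -2.238463 - 4 + 7 = 0.7615

0.7615


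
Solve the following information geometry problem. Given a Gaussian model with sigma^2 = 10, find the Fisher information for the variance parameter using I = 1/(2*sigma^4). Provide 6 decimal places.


Fisher information for variance: I(sigma^2) = 1/(2*sigma^4).
sigma^2 = 10, so sigma^4 = 100.
I = 1/(2*100) = 1/200 = 0.005000

0.005000


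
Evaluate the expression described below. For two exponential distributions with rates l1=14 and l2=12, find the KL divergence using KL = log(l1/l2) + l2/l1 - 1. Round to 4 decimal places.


KL divergence for exponential family:
KL = log(l1/l2) + l2/l1 - 1.
log(14/12) = 0.154151.
12/14 = 0.857143.
KL = 0.154151 + 0.857143 - 1 = 0.0113

0.0113


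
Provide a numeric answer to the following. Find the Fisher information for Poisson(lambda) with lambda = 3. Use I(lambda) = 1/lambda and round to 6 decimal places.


Fisher information for Poisson: I(lambda) = 1/lambda.
lambda = 3.
I(lambda) = 1/3 = 0.333333

0.333333


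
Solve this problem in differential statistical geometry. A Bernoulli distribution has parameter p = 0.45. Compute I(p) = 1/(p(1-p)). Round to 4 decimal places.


For Bernoulli(p), Fisher information is I(p) = 1/(p*(1-p)).
p = 0.45, 1-p = 0.55.
p*(1-p) = 0.2475.
I(p) = 1/0.2475 = 4.0404

4.0404


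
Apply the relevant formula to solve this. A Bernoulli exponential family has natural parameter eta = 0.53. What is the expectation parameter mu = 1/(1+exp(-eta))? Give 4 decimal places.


Dual coordinate (expectation parameter) for Bernoulli:
mu = 1/(1+exp(-eta)).
eta = 0.53.
exp(-eta) = exp(-0.53) = 0.588605.
mu = 1/(1+0.588605) = 0.6295

0.6295


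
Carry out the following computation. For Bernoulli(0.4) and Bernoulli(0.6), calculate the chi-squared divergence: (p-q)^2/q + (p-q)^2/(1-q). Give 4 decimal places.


Chi-squared divergence between Bernoulli distributions:
chi^2 = (p-q)^2/q + (p-q)^2/(1-q).
p = 0.4, q = 0.6, p-q = -0.2.
(p-q)^2 = 0.04.
term1 = 0.04/0.6 = 0.066667.
term2 = 0.04/0.4 = 0.1.
chi^2 = 0.066667 + 0.1 = 0.1667

0.1667


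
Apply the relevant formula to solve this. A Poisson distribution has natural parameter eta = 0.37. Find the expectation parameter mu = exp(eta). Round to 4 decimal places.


Expectation parameter for Poisson exponential family:
mu = exp(eta).
eta = 0.37.
mu = exp(0.37) = 1.4477

1.4477


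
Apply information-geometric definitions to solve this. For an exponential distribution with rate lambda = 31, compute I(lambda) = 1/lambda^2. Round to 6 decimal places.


Fisher information for exponential: I(lambda) = 1/lambda^2.
lambda = 31, lambda^2 = 961.
I = 1/961 = 0.001041

0.001041


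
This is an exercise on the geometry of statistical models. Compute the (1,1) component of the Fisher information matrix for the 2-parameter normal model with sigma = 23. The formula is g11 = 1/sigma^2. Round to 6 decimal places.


For the 2-parameter normal family, the Fisher metric has:
  g11 = 1/sigma^2, g22 = 2/sigma^2.
sigma = 23, sigma^2 = 529.
g11 = 0.001890

0.001890


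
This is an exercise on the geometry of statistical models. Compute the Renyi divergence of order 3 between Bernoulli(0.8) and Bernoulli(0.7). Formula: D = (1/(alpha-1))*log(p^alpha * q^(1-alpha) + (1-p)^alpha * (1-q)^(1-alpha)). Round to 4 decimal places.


Renyi divergence of order alpha between Bernoulli distributions:
D = (1/(alpha-1))*log(p^alpha * q^(1-alpha) + (1-p)^alpha * (1-q)^(1-alpha)).
alpha = 3, p = 0.8, q = 0.7.
p^alpha * q^(1-alpha) = 0.8^3 * 0.7^-2 = 1.044898.
(1-p)^alpha * (1-q)^(1-alpha) = 0.2^3 * 0.3^-2 = 0.088889.
sum = 1.044898 + 0.088889 = 1.133787.
D = (1/2)*log(1.133787) = 0.0628

0.0628


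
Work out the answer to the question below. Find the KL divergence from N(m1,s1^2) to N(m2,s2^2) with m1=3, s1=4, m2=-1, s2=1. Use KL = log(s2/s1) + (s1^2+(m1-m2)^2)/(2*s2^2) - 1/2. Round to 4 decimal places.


KL divergence between normal distributions:
KL = log(s2/s1) + (s1^2 + (m1-m2)^2)/(2*s2^2) - 1/2.
log(1/4) = -1.386294.
(4^2 + (3--1)^2)/(2*1^2) = (16 + 16)/2 = 16.0.
KL = -1.386294 + 16.0 - 0.5 = 14.1137

14.1137


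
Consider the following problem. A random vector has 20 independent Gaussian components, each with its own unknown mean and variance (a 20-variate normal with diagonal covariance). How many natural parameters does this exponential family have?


Exponential family dimension calculation:
Each univariate normal has two natural parameters (mu/sigma^2 and -1/(2 sigma^2)).
With 20 independent components, dim = 2 * 20 = 40.

40


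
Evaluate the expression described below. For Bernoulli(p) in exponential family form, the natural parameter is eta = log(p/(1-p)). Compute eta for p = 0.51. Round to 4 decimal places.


Natural parameter for Bernoulli: eta = log(p/(1-p)).
p = 0.51, 1-p = 0.49.
p/(1-p) = 1.040816.
eta = log(1.040816) = 0.0400

0.0400


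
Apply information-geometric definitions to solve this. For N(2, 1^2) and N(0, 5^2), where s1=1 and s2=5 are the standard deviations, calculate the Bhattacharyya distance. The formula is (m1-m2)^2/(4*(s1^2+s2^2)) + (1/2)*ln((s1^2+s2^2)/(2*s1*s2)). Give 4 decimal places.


Bhattacharyya distance between two Gaussians:
DB = (m1-m2)^2/(4*(s1^2+s2^2)) + (1/2)*ln((s1^2+s2^2)/(2*s1*s2)).
(m1-m2)^2 = (2)^2 = 4.
s1^2+s2^2 = 1 + 25 = 26.
term1 = 4/104 = 0.038462.
term2 = 0.5*ln(26/10.0) = 0.477756.
DB = 0.038462 + 0.477756 = 0.5162

0.5162


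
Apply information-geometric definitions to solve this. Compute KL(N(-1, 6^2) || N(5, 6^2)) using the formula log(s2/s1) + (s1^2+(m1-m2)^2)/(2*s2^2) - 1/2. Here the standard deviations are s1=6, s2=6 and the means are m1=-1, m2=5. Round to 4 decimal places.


KL divergence between normal distributions:
KL = log(s2/s1) + (s1^2 + (m1-m2)^2)/(2*s2^2) - 1/2.
log(6/6) = 0.0.
(6^2 + (-1-5)^2)/(2*6^2) = (36 + 36)/72 = 1.0.
KL = 0.0 + 1.0 - 0.5 = 0.5000

0.5000


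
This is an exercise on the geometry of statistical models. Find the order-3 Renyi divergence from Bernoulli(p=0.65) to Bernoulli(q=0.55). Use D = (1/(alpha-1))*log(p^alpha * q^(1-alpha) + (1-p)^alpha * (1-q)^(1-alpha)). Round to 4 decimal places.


Renyi divergence of order alpha between Bernoulli distributions:
D = (1/(alpha-1))*log(p^alpha * q^(1-alpha) + (1-p)^alpha * (1-q)^(1-alpha)).
alpha = 3, p = 0.65, q = 0.55.
p^alpha * q^(1-alpha) = 0.65^3 * 0.55^-2 = 0.907851.
(1-p)^alpha * (1-q)^(1-alpha) = 0.35^3 * 0.45^-2 = 0.211728.
sum = 0.907851 + 0.211728 = 1.11958.
D = (1/2)*log(1.11958) = 0.0565

0.0565


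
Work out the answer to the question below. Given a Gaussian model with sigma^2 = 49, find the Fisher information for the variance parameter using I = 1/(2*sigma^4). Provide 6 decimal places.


Fisher information for variance: I(sigma^2) = 1/(2*sigma^4).
sigma^2 = 49, so sigma^4 = 2401.
I = 1/(2*2401) = 1/4802 = 0.000208

0.000208


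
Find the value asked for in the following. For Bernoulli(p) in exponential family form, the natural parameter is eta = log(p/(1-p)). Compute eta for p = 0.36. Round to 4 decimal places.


Natural parameter for Bernoulli: eta = log(p/(1-p)).
p = 0.36, 1-p = 0.64.
p/(1-p) = 0.5625.
eta = log(0.5625) = -0.5754

-0.5754


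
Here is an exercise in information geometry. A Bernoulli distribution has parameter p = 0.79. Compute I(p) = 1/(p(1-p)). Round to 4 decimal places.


For Bernoulli(p), Fisher information is I(p) = 1/(p*(1-p)).
p = 0.79, 1-p = 0.21.
p*(1-p) = 0.1659.
I(p) = 1/0.1659 = 6.0277

6.0277


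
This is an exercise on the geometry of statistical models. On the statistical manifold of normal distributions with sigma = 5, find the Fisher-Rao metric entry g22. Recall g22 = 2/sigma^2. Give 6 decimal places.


For the 2-parameter normal family, the Fisher metric has:
  g11 = 1/sigma^2, g22 = 2/sigma^2.
sigma = 5, sigma^2 = 25.
g22 = 0.080000

0.080000


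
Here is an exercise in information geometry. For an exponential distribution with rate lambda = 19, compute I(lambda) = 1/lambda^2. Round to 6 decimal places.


Fisher information for exponential: I(lambda) = 1/lambda^2.
lambda = 19, lambda^2 = 361.
I = 1/361 = 0.002770

0.002770


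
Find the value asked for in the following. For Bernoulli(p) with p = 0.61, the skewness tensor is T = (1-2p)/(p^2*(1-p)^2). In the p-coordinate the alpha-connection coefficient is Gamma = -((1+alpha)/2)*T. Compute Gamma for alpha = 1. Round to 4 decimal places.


Skewness (Amari-Chentsov) tensor: T = (1-2p)/(p^2*(1-p)^2).
p = 0.61, 1-2p = -0.22, p^2 = 0.3721, (1-p)^2 = 0.1521.
T = -0.22/(0.3721 * 0.1521) = -3.887172.
In the p-coordinate, Gamma^(alpha) = Gamma^(0) - (alpha/2)*T with Gamma^(0) = (1/2)*g'(p) = -T/2,
so Gamma^(alpha) = -((1+alpha)/2)*T.
alpha = 1, -(1+alpha)/2 = -1.0.
Gamma = -1.0 * -3.887172 = 3.8872

3.8872


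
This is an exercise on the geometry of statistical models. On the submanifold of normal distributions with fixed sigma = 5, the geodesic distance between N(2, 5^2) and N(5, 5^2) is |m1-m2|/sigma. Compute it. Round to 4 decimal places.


On the fixed-variance normal subfamily, geodesic distance = |m1-m2|/sigma.
|2 - 5| = 3.
sigma = 5.
d = 3/5 = 0.6000

0.6000


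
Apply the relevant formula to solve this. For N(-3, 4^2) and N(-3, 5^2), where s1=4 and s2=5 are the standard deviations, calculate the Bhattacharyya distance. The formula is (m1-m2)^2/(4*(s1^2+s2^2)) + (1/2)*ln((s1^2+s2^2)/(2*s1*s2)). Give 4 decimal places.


Bhattacharyya distance between two Gaussians:
DB = (m1-m2)^2/(4*(s1^2+s2^2)) + (1/2)*ln((s1^2+s2^2)/(2*s1*s2)).
(m1-m2)^2 = (0)^2 = 0.
s1^2+s2^2 = 16 + 25 = 41.
term1 = 0/164 = 0.0.
term2 = 0.5*ln(41/40.0) = 0.012346.
DB = 0.0 + 0.012346 = 0.0123

0.0123


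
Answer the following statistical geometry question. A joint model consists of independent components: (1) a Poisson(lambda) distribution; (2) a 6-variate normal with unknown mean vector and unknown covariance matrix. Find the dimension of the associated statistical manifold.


The dimension of a statistical manifold equals the number of free
(independent) real parameters of the model. For a product of independent
blocks the parameter counts add.
- Poisson (lambda): 1.
- 6-variate normal: 6 (mean) + 6*7/2 = 21 (symmetric covariance) = 27.
Total = 1 + 27 = 28.
Dimension = 28

28


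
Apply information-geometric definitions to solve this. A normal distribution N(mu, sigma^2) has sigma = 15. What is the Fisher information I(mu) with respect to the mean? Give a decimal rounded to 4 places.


The Fisher information for the mean of a normal distribution is I(mu) = 1/sigma^2.
sigma = 15, so sigma^2 = 225.
I(mu) = 1/225 = 0.0044

0.0044


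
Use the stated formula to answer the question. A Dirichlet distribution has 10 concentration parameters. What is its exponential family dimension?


Exponential family dimension calculation:
Dirichlet with 10 components has 10 natural parameters.

10


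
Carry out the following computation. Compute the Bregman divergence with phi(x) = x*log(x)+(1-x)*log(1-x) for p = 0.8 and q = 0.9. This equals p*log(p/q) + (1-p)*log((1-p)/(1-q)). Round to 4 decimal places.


Bregman divergence with negative entropy generator:
D = p*log(p/q) + (1-p)*log((1-p)/(1-q)).
p = 0.8, q = 0.9.
p*log(p/q) = 0.8*log(0.8/0.9) = -0.094226.
(1-p)*log((1-p)/(1-q)) = 0.2*log(0.2/0.1) = 0.138629.
D = -0.094226 + 0.138629 = 0.0444

0.0444


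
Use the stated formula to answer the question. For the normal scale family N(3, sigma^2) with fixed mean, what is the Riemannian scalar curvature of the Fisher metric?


This family has a single free parameter, so its statistical manifold
is 1-dimensional. The Riemann curvature tensor of any 1-dimensional
Riemannian manifold vanishes identically, so R = 0.

0


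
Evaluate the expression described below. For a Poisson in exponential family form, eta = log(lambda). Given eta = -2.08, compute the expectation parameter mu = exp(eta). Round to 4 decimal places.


Expectation parameter for Poisson exponential family:
mu = exp(eta).
eta = -2.08.
mu = exp(-2.08) = 0.1249

0.1249


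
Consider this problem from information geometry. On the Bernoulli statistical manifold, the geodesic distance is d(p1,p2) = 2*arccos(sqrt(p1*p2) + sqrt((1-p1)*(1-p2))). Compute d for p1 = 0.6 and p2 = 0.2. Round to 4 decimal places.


Geodesic distance on Bernoulli manifold:
d(p1,p2) = 2*arccos(sqrt(p1*p2) + sqrt((1-p1)*(1-p2))).
sqrt(p1*p2) = sqrt(0.6*0.2) = 0.34641.
sqrt((1-p1)*(1-p2)) = sqrt(0.4*0.8) = 0.565685.
arg = 0.34641 + 0.565685 = 0.912096.
d = 2*arccos(0.912096) = 0.8449

0.8449


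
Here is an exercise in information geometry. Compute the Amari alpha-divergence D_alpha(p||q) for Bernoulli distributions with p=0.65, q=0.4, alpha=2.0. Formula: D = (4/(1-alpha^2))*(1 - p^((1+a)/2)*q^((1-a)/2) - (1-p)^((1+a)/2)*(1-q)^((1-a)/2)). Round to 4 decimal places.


Amari alpha-divergence:
D = (4/(1-alpha^2))*(1 - p^((1+a)/2)*q^((1-a)/2) - (1-p)^((1+a)/2)*(1-q)^((1-a)/2)).
alpha = 2.0, p = 0.65, q = 0.4.
e1 = (1+alpha)/2 = 1.5, e2 = (1-alpha)/2 = -0.5.
t1 = p^e1 * q^e2 = 0.65^1.5 * 0.4^-0.5 = 0.828591.
t2 = (1-p)^e1 * (1-q)^e2 = 0.35^1.5 * 0.6^-0.5 = 0.267317.
4/(1-alpha^2) = -1.333333.
D = -1.333333*(1 - 0.828591 - 0.267317) = 0.1279

0.1279


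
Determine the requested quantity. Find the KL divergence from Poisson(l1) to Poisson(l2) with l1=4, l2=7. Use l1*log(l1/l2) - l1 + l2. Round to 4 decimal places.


KL divergence for Poisson:
KL = l1*log(l1/l2) - l1 + l2.
l1 = 4, l2 = 7.
log(4/7) = -0.559616.
l1*log(l1/l2) = 4 * -0.559616 = -2.238463.
KL = -2.238463 - 4 + 7 = 0.7615

0.7615


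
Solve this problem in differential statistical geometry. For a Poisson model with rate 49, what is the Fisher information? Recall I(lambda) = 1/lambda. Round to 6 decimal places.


Fisher information for Poisson: I(lambda) = 1/lambda.
lambda = 49.
I(lambda) = 1/49 = 0.020408

0.020408


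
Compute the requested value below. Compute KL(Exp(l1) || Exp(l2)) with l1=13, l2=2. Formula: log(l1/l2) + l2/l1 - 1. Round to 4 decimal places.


KL divergence for exponential family:
KL = log(l1/l2) + l2/l1 - 1.
log(13/2) = 1.871802.
2/13 = 0.153846.
KL = 1.871802 + 0.153846 - 1 = 1.0256

1.0256


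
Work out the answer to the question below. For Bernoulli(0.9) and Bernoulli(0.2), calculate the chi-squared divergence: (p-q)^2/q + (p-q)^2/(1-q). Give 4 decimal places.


Chi-squared divergence between Bernoulli distributions:
chi^2 = (p-q)^2/q + (p-q)^2/(1-q).
p = 0.9, q = 0.2, p-q = 0.7.
(p-q)^2 = 0.49.
term1 = 0.49/0.2 = 2.45.
term2 = 0.49/0.8 = 0.6125.
chi^2 = 2.45 + 0.6125 = 3.0625

3.0625


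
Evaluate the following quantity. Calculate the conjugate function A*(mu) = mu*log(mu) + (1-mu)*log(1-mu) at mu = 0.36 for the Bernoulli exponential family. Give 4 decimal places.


Legendre transform for Bernoulli:
A*(mu) = mu*log(mu) + (1-mu)*log(1-mu).
mu = 0.36, 1-mu = 0.64.
mu*log(mu) = 0.36*log(0.36) = -0.367794.
(1-mu)*log(1-mu) = 0.64*log(0.64) = -0.285624.
A* = -0.367794 + -0.285624 = -0.6534

-0.6534


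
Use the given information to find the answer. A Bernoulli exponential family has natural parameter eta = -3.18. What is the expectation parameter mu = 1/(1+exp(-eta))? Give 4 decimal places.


Dual coordinate (expectation parameter) for Bernoulli:
mu = 1/(1+exp(-eta)).
eta = -3.18.
exp(-eta) = exp(3.18) = 24.046754.
mu = 1/(1+24.046754) = 0.0399

0.0399


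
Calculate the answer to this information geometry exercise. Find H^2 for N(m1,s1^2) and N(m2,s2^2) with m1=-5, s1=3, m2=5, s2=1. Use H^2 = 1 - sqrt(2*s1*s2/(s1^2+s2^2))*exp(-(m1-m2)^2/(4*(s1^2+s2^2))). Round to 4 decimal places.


Squared Hellinger distance for Gaussians:
H^2 = 1 - sqrt(2*s1*s2/(s1^2+s2^2)) * exp(-(m1-m2)^2/(4*(s1^2+s2^2))).
s1^2 = 9, s2^2 = 1, s1^2+s2^2 = 10.
sqrt(2*3*1/(10)) = 0.774597.
(m1-m2)^2 = (-10)^2 = 100.
exp(-100/(4*10)) = exp(-2.5) = 0.082085.
H^2 = 1 - 0.774597*0.082085 = 0.9364

0.9364


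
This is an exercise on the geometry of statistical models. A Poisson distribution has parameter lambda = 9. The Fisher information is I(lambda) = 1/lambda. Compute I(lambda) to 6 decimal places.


Fisher information for Poisson: I(lambda) = 1/lambda.
lambda = 9.
I(lambda) = 1/9 = 0.111111

0.111111


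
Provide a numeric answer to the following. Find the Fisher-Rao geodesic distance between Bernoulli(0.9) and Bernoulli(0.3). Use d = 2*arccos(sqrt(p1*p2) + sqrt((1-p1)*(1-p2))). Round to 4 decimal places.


Geodesic distance on Bernoulli manifold:
d(p1,p2) = 2*arccos(sqrt(p1*p2) + sqrt((1-p1)*(1-p2))).
sqrt(p1*p2) = sqrt(0.9*0.3) = 0.519615.
sqrt((1-p1)*(1-p2)) = sqrt(0.1*0.7) = 0.264575.
arg = 0.519615 + 0.264575 = 0.78419.
d = 2*arccos(0.78419) = 1.3388

1.3388


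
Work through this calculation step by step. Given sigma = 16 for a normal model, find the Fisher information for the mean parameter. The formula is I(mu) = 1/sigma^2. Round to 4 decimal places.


The Fisher information for the mean of a normal distribution is I(mu) = 1/sigma^2.
sigma = 16, so sigma^2 = 256.
I(mu) = 1/256 = 0.0039

0.0039


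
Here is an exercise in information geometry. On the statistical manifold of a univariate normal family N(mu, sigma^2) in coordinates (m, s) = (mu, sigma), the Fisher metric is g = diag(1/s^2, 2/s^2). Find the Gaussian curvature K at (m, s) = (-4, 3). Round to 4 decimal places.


The metric has the form g = (A dm^2 + B ds^2)/s^2 with A = 1, B = 2.
Substitute u = sqrt(A/B)*m: g = B*(du^2 + ds^2)/s^2, i.e. B times the
Poincare upper half-plane metric, which has constant Gaussian curvature -1.
Scaling a 2D metric by a constant c divides the Gaussian curvature by c,
so K = -1/B = -1/(2) = -0.5000 everywhere (the point (m, s) = (-4, 3) is irrelevant:
the curvature is constant).
The requested Gaussian curvature is K = -0.5000.

-0.5000


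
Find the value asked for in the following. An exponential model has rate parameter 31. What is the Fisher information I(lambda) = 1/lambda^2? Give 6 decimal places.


Fisher information for exponential: I(lambda) = 1/lambda^2.
lambda = 31, lambda^2 = 961.
I = 1/961 = 0.001041

0.001041


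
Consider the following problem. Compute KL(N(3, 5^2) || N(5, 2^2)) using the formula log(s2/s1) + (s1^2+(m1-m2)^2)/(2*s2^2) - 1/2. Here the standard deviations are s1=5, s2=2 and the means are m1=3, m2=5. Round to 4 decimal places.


KL divergence between normal distributions:
KL = log(s2/s1) + (s1^2 + (m1-m2)^2)/(2*s2^2) - 1/2.
log(2/5) = -0.916291.
(5^2 + (3-5)^2)/(2*2^2) = (25 + 4)/8 = 3.625.
KL = -0.916291 + 3.625 - 0.5 = 2.2087

2.2087


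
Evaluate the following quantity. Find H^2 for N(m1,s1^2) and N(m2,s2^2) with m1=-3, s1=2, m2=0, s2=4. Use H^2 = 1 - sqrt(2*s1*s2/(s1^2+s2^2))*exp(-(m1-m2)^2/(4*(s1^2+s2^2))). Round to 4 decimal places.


Squared Hellinger distance for Gaussians:
H^2 = 1 - sqrt(2*s1*s2/(s1^2+s2^2)) * exp(-(m1-m2)^2/(4*(s1^2+s2^2))).
s1^2 = 4, s2^2 = 16, s1^2+s2^2 = 20.
sqrt(2*2*4/(20)) = 0.894427.
(m1-m2)^2 = (-3)^2 = 9.
exp(-9/(4*20)) = exp(-0.1125) = 0.893597.
H^2 = 1 - 0.894427*0.893597 = 0.2007

0.2007


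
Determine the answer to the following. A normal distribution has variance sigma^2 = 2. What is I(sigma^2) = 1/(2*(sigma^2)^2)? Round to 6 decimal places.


Fisher information for variance: I(sigma^2) = 1/(2*sigma^4).
sigma^2 = 2, so sigma^4 = 4.
I = 1/(2*4) = 1/8 = 0.125000

0.125000


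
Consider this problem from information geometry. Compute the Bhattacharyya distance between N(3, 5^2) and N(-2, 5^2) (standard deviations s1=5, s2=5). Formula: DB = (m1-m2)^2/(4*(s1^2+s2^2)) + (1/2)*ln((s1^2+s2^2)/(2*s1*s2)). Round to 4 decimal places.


Bhattacharyya distance between two Gaussians:
DB = (m1-m2)^2/(4*(s1^2+s2^2)) + (1/2)*ln((s1^2+s2^2)/(2*s1*s2)).
(m1-m2)^2 = (5)^2 = 25.
s1^2+s2^2 = 25 + 25 = 50.
term1 = 25/200 = 0.125.
term2 = 0.5*ln(50/50.0) = 0.0.
DB = 0.125 + 0.0 = 0.1250

0.1250


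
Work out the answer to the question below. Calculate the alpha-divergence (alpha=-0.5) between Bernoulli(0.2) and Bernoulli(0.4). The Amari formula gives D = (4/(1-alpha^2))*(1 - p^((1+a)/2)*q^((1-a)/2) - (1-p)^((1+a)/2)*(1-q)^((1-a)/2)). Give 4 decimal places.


Amari alpha-divergence:
D = (4/(1-alpha^2))*(1 - p^((1+a)/2)*q^((1-a)/2) - (1-p)^((1+a)/2)*(1-q)^((1-a)/2)).
alpha = -0.5, p = 0.2, q = 0.4.
e1 = (1+alpha)/2 = 0.25, e2 = (1-alpha)/2 = 0.75.
t1 = p^e1 * q^e2 = 0.2^0.25 * 0.4^0.75 = 0.336359.
t2 = (1-p)^e1 * (1-q)^e2 = 0.8^0.25 * 0.6^0.75 = 0.644742.
4/(1-alpha^2) = 5.333333.
D = 5.333333*(1 - 0.336359 - 0.644742) = 0.1008

0.1008


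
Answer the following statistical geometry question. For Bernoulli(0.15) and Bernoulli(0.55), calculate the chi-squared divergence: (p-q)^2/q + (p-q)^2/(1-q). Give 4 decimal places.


Chi-squared divergence between Bernoulli distributions:
chi^2 = (p-q)^2/q + (p-q)^2/(1-q).
p = 0.15, q = 0.55, p-q = -0.4.
(p-q)^2 = 0.16.
term1 = 0.16/0.55 = 0.290909.
term2 = 0.16/0.45 = 0.355556.
chi^2 = 0.290909 + 0.355556 = 0.6465

0.6465


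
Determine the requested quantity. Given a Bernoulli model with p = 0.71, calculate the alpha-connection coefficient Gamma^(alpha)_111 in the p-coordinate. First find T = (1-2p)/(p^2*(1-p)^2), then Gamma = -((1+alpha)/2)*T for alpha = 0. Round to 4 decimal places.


Skewness (Amari-Chentsov) tensor: T = (1-2p)/(p^2*(1-p)^2).
p = 0.71, 1-2p = -0.42, p^2 = 0.5041, (1-p)^2 = 0.0841.
T = -0.42/(0.5041 * 0.0841) = -9.906873.
In the p-coordinate, Gamma^(alpha) = Gamma^(0) - (alpha/2)*T with Gamma^(0) = (1/2)*g'(p) = -T/2,
so Gamma^(alpha) = -((1+alpha)/2)*T.
alpha = 0, -(1+alpha)/2 = -0.5.
Gamma = -0.5 * -9.906873 = 4.9534

4.9534


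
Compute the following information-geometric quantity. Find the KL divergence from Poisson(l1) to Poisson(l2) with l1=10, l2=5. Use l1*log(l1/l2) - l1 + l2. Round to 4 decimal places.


KL divergence for Poisson:
KL = l1*log(l1/l2) - l1 + l2.
l1 = 10, l2 = 5.
log(10/5) = 0.693147.
l1*log(l1/l2) = 10 * 0.693147 = 6.931472.
KL = 6.931472 - 10 + 5 = 1.9315

1.9315


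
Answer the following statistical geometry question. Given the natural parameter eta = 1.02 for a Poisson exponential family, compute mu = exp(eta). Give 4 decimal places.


Expectation parameter for Poisson exponential family:
mu = exp(eta).
eta = 1.02.
mu = exp(1.02) = 2.7732

2.7732


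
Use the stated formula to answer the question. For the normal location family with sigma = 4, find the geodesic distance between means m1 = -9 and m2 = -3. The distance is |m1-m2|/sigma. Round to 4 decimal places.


On the fixed-variance normal subfamily, geodesic distance = |m1-m2|/sigma.
|-9 - -3| = 6.
sigma = 4.
d = 6/4 = 1.5000

1.5000


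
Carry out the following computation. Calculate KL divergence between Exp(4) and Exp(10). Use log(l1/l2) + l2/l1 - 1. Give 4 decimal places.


KL divergence for exponential family:
KL = log(l1/l2) + l2/l1 - 1.
log(4/10) = -0.916291.
10/4 = 2.5.
KL = -0.916291 + 2.5 - 1 = 0.5837

0.5837


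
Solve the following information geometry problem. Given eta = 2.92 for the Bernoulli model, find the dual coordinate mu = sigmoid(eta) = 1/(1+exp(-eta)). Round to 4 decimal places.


Dual coordinate (expectation parameter) for Bernoulli:
mu = 1/(1+exp(-eta)).
eta = 2.92.
exp(-eta) = exp(-2.92) = 0.053934.
mu = 1/(1+0.053934) = 0.9488

0.9488
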